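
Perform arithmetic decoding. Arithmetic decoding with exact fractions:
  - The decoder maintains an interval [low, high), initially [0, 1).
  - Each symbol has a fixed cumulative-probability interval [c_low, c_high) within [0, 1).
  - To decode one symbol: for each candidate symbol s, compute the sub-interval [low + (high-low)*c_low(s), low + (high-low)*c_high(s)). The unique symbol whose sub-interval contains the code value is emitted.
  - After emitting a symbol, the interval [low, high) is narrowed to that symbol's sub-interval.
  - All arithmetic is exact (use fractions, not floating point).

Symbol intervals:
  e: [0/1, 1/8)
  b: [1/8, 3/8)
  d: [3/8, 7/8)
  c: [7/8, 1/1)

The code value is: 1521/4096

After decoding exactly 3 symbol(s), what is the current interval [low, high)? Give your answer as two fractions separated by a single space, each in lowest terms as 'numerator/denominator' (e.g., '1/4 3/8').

Answer: 95/256 3/8

Derivation:
Step 1: interval [0/1, 1/1), width = 1/1 - 0/1 = 1/1
  'e': [0/1 + 1/1*0/1, 0/1 + 1/1*1/8) = [0/1, 1/8)
  'b': [0/1 + 1/1*1/8, 0/1 + 1/1*3/8) = [1/8, 3/8) <- contains code 1521/4096
  'd': [0/1 + 1/1*3/8, 0/1 + 1/1*7/8) = [3/8, 7/8)
  'c': [0/1 + 1/1*7/8, 0/1 + 1/1*1/1) = [7/8, 1/1)
  emit 'b', narrow to [1/8, 3/8)
Step 2: interval [1/8, 3/8), width = 3/8 - 1/8 = 1/4
  'e': [1/8 + 1/4*0/1, 1/8 + 1/4*1/8) = [1/8, 5/32)
  'b': [1/8 + 1/4*1/8, 1/8 + 1/4*3/8) = [5/32, 7/32)
  'd': [1/8 + 1/4*3/8, 1/8 + 1/4*7/8) = [7/32, 11/32)
  'c': [1/8 + 1/4*7/8, 1/8 + 1/4*1/1) = [11/32, 3/8) <- contains code 1521/4096
  emit 'c', narrow to [11/32, 3/8)
Step 3: interval [11/32, 3/8), width = 3/8 - 11/32 = 1/32
  'e': [11/32 + 1/32*0/1, 11/32 + 1/32*1/8) = [11/32, 89/256)
  'b': [11/32 + 1/32*1/8, 11/32 + 1/32*3/8) = [89/256, 91/256)
  'd': [11/32 + 1/32*3/8, 11/32 + 1/32*7/8) = [91/256, 95/256)
  'c': [11/32 + 1/32*7/8, 11/32 + 1/32*1/1) = [95/256, 3/8) <- contains code 1521/4096
  emit 'c', narrow to [95/256, 3/8)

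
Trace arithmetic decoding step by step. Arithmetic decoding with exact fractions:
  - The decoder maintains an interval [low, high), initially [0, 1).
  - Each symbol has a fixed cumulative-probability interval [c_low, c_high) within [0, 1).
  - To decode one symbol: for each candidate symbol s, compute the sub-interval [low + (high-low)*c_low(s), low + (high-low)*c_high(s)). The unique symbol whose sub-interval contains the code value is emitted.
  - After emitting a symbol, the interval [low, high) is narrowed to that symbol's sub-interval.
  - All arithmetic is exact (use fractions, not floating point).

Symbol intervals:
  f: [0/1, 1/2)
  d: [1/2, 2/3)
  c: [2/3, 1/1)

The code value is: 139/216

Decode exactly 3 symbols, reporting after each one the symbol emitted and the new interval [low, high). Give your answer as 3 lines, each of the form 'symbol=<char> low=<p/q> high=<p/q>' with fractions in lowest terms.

Step 1: interval [0/1, 1/1), width = 1/1 - 0/1 = 1/1
  'f': [0/1 + 1/1*0/1, 0/1 + 1/1*1/2) = [0/1, 1/2)
  'd': [0/1 + 1/1*1/2, 0/1 + 1/1*2/3) = [1/2, 2/3) <- contains code 139/216
  'c': [0/1 + 1/1*2/3, 0/1 + 1/1*1/1) = [2/3, 1/1)
  emit 'd', narrow to [1/2, 2/3)
Step 2: interval [1/2, 2/3), width = 2/3 - 1/2 = 1/6
  'f': [1/2 + 1/6*0/1, 1/2 + 1/6*1/2) = [1/2, 7/12)
  'd': [1/2 + 1/6*1/2, 1/2 + 1/6*2/3) = [7/12, 11/18)
  'c': [1/2 + 1/6*2/3, 1/2 + 1/6*1/1) = [11/18, 2/3) <- contains code 139/216
  emit 'c', narrow to [11/18, 2/3)
Step 3: interval [11/18, 2/3), width = 2/3 - 11/18 = 1/18
  'f': [11/18 + 1/18*0/1, 11/18 + 1/18*1/2) = [11/18, 23/36)
  'd': [11/18 + 1/18*1/2, 11/18 + 1/18*2/3) = [23/36, 35/54) <- contains code 139/216
  'c': [11/18 + 1/18*2/3, 11/18 + 1/18*1/1) = [35/54, 2/3)
  emit 'd', narrow to [23/36, 35/54)

Answer: symbol=d low=1/2 high=2/3
symbol=c low=11/18 high=2/3
symbol=d low=23/36 high=35/54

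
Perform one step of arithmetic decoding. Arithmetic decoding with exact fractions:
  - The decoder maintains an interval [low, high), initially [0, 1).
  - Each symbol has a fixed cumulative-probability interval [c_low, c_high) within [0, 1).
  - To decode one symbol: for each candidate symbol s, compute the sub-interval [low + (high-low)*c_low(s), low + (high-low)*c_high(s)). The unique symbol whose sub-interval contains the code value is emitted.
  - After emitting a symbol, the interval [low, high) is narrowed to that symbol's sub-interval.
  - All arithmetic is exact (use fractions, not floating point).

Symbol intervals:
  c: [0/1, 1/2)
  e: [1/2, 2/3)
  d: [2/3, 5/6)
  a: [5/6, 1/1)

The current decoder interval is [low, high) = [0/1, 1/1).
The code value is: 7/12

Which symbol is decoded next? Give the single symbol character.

Answer: e

Derivation:
Interval width = high − low = 1/1 − 0/1 = 1/1
Scaled code = (code − low) / width = (7/12 − 0/1) / 1/1 = 7/12
  c: [0/1, 1/2) 
  e: [1/2, 2/3) ← scaled code falls here ✓
  d: [2/3, 5/6) 
  a: [5/6, 1/1) 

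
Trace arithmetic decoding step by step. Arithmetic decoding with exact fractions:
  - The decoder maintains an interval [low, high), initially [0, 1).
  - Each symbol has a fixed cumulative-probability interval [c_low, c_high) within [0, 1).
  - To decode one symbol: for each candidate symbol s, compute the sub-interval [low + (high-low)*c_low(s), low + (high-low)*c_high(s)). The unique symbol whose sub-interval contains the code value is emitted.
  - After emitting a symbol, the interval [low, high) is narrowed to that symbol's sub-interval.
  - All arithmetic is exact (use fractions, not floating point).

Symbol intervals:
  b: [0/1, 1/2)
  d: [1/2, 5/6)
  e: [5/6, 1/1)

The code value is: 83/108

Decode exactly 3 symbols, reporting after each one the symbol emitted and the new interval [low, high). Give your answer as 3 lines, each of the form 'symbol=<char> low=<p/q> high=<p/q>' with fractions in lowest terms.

Answer: symbol=d low=1/2 high=5/6
symbol=d low=2/3 high=7/9
symbol=e low=41/54 high=7/9

Derivation:
Step 1: interval [0/1, 1/1), width = 1/1 - 0/1 = 1/1
  'b': [0/1 + 1/1*0/1, 0/1 + 1/1*1/2) = [0/1, 1/2)
  'd': [0/1 + 1/1*1/2, 0/1 + 1/1*5/6) = [1/2, 5/6) <- contains code 83/108
  'e': [0/1 + 1/1*5/6, 0/1 + 1/1*1/1) = [5/6, 1/1)
  emit 'd', narrow to [1/2, 5/6)
Step 2: interval [1/2, 5/6), width = 5/6 - 1/2 = 1/3
  'b': [1/2 + 1/3*0/1, 1/2 + 1/3*1/2) = [1/2, 2/3)
  'd': [1/2 + 1/3*1/2, 1/2 + 1/3*5/6) = [2/3, 7/9) <- contains code 83/108
  'e': [1/2 + 1/3*5/6, 1/2 + 1/3*1/1) = [7/9, 5/6)
  emit 'd', narrow to [2/3, 7/9)
Step 3: interval [2/3, 7/9), width = 7/9 - 2/3 = 1/9
  'b': [2/3 + 1/9*0/1, 2/3 + 1/9*1/2) = [2/3, 13/18)
  'd': [2/3 + 1/9*1/2, 2/3 + 1/9*5/6) = [13/18, 41/54)
  'e': [2/3 + 1/9*5/6, 2/3 + 1/9*1/1) = [41/54, 7/9) <- contains code 83/108
  emit 'e', narrow to [41/54, 7/9)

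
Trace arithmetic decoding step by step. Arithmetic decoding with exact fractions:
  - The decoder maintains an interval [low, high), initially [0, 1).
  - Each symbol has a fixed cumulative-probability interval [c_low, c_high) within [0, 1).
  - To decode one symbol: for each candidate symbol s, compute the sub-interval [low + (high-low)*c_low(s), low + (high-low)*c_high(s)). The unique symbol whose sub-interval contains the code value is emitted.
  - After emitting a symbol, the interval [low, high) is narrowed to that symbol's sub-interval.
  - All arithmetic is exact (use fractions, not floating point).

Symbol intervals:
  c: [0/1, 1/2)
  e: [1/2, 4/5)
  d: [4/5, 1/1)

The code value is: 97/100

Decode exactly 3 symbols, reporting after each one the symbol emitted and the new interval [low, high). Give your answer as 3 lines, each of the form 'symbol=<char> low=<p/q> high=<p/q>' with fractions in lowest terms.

Answer: symbol=d low=4/5 high=1/1
symbol=d low=24/25 high=1/1
symbol=c low=24/25 high=49/50

Derivation:
Step 1: interval [0/1, 1/1), width = 1/1 - 0/1 = 1/1
  'c': [0/1 + 1/1*0/1, 0/1 + 1/1*1/2) = [0/1, 1/2)
  'e': [0/1 + 1/1*1/2, 0/1 + 1/1*4/5) = [1/2, 4/5)
  'd': [0/1 + 1/1*4/5, 0/1 + 1/1*1/1) = [4/5, 1/1) <- contains code 97/100
  emit 'd', narrow to [4/5, 1/1)
Step 2: interval [4/5, 1/1), width = 1/1 - 4/5 = 1/5
  'c': [4/5 + 1/5*0/1, 4/5 + 1/5*1/2) = [4/5, 9/10)
  'e': [4/5 + 1/5*1/2, 4/5 + 1/5*4/5) = [9/10, 24/25)
  'd': [4/5 + 1/5*4/5, 4/5 + 1/5*1/1) = [24/25, 1/1) <- contains code 97/100
  emit 'd', narrow to [24/25, 1/1)
Step 3: interval [24/25, 1/1), width = 1/1 - 24/25 = 1/25
  'c': [24/25 + 1/25*0/1, 24/25 + 1/25*1/2) = [24/25, 49/50) <- contains code 97/100
  'e': [24/25 + 1/25*1/2, 24/25 + 1/25*4/5) = [49/50, 124/125)
  'd': [24/25 + 1/25*4/5, 24/25 + 1/25*1/1) = [124/125, 1/1)
  emit 'c', narrow to [24/25, 49/50)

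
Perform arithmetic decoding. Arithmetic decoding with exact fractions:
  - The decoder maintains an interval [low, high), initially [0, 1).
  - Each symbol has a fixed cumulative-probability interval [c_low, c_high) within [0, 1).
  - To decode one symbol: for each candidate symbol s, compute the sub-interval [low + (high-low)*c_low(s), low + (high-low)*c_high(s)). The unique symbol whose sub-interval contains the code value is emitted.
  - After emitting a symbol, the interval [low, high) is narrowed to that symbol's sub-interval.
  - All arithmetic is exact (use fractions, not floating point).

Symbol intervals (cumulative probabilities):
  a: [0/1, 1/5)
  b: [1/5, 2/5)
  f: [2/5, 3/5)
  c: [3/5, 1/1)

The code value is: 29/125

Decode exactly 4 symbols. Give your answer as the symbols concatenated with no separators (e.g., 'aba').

Step 1: interval [0/1, 1/1), width = 1/1 - 0/1 = 1/1
  'a': [0/1 + 1/1*0/1, 0/1 + 1/1*1/5) = [0/1, 1/5)
  'b': [0/1 + 1/1*1/5, 0/1 + 1/1*2/5) = [1/5, 2/5) <- contains code 29/125
  'f': [0/1 + 1/1*2/5, 0/1 + 1/1*3/5) = [2/5, 3/5)
  'c': [0/1 + 1/1*3/5, 0/1 + 1/1*1/1) = [3/5, 1/1)
  emit 'b', narrow to [1/5, 2/5)
Step 2: interval [1/5, 2/5), width = 2/5 - 1/5 = 1/5
  'a': [1/5 + 1/5*0/1, 1/5 + 1/5*1/5) = [1/5, 6/25) <- contains code 29/125
  'b': [1/5 + 1/5*1/5, 1/5 + 1/5*2/5) = [6/25, 7/25)
  'f': [1/5 + 1/5*2/5, 1/5 + 1/5*3/5) = [7/25, 8/25)
  'c': [1/5 + 1/5*3/5, 1/5 + 1/5*1/1) = [8/25, 2/5)
  emit 'a', narrow to [1/5, 6/25)
Step 3: interval [1/5, 6/25), width = 6/25 - 1/5 = 1/25
  'a': [1/5 + 1/25*0/1, 1/5 + 1/25*1/5) = [1/5, 26/125)
  'b': [1/5 + 1/25*1/5, 1/5 + 1/25*2/5) = [26/125, 27/125)
  'f': [1/5 + 1/25*2/5, 1/5 + 1/25*3/5) = [27/125, 28/125)
  'c': [1/5 + 1/25*3/5, 1/5 + 1/25*1/1) = [28/125, 6/25) <- contains code 29/125
  emit 'c', narrow to [28/125, 6/25)
Step 4: interval [28/125, 6/25), width = 6/25 - 28/125 = 2/125
  'a': [28/125 + 2/125*0/1, 28/125 + 2/125*1/5) = [28/125, 142/625)
  'b': [28/125 + 2/125*1/5, 28/125 + 2/125*2/5) = [142/625, 144/625)
  'f': [28/125 + 2/125*2/5, 28/125 + 2/125*3/5) = [144/625, 146/625) <- contains code 29/125
  'c': [28/125 + 2/125*3/5, 28/125 + 2/125*1/1) = [146/625, 6/25)
  emit 'f', narrow to [144/625, 146/625)

Answer: bacf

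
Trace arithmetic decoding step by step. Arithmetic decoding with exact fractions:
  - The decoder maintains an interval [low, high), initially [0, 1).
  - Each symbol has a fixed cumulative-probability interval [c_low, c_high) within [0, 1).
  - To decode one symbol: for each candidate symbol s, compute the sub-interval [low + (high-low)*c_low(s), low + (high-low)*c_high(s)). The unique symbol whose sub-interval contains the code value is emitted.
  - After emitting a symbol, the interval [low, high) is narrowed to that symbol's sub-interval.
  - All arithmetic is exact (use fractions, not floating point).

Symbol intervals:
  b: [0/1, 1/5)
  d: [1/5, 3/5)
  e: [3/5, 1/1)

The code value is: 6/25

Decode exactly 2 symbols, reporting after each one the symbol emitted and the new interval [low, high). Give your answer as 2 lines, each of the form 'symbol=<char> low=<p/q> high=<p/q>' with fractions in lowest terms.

Answer: symbol=d low=1/5 high=3/5
symbol=b low=1/5 high=7/25

Derivation:
Step 1: interval [0/1, 1/1), width = 1/1 - 0/1 = 1/1
  'b': [0/1 + 1/1*0/1, 0/1 + 1/1*1/5) = [0/1, 1/5)
  'd': [0/1 + 1/1*1/5, 0/1 + 1/1*3/5) = [1/5, 3/5) <- contains code 6/25
  'e': [0/1 + 1/1*3/5, 0/1 + 1/1*1/1) = [3/5, 1/1)
  emit 'd', narrow to [1/5, 3/5)
Step 2: interval [1/5, 3/5), width = 3/5 - 1/5 = 2/5
  'b': [1/5 + 2/5*0/1, 1/5 + 2/5*1/5) = [1/5, 7/25) <- contains code 6/25
  'd': [1/5 + 2/5*1/5, 1/5 + 2/5*3/5) = [7/25, 11/25)
  'e': [1/5 + 2/5*3/5, 1/5 + 2/5*1/1) = [11/25, 3/5)
  emit 'b', narrow to [1/5, 7/25)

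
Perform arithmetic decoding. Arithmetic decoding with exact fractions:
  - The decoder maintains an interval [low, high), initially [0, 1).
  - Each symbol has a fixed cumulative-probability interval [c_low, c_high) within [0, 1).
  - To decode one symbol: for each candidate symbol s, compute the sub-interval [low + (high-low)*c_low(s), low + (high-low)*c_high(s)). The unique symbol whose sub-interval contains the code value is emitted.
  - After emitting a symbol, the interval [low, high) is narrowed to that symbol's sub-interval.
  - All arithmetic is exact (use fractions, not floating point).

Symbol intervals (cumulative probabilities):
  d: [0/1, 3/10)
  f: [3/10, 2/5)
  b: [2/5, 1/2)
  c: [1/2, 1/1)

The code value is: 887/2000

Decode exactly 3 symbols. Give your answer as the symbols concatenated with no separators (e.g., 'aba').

Step 1: interval [0/1, 1/1), width = 1/1 - 0/1 = 1/1
  'd': [0/1 + 1/1*0/1, 0/1 + 1/1*3/10) = [0/1, 3/10)
  'f': [0/1 + 1/1*3/10, 0/1 + 1/1*2/5) = [3/10, 2/5)
  'b': [0/1 + 1/1*2/5, 0/1 + 1/1*1/2) = [2/5, 1/2) <- contains code 887/2000
  'c': [0/1 + 1/1*1/2, 0/1 + 1/1*1/1) = [1/2, 1/1)
  emit 'b', narrow to [2/5, 1/2)
Step 2: interval [2/5, 1/2), width = 1/2 - 2/5 = 1/10
  'd': [2/5 + 1/10*0/1, 2/5 + 1/10*3/10) = [2/5, 43/100)
  'f': [2/5 + 1/10*3/10, 2/5 + 1/10*2/5) = [43/100, 11/25)
  'b': [2/5 + 1/10*2/5, 2/5 + 1/10*1/2) = [11/25, 9/20) <- contains code 887/2000
  'c': [2/5 + 1/10*1/2, 2/5 + 1/10*1/1) = [9/20, 1/2)
  emit 'b', narrow to [11/25, 9/20)
Step 3: interval [11/25, 9/20), width = 9/20 - 11/25 = 1/100
  'd': [11/25 + 1/100*0/1, 11/25 + 1/100*3/10) = [11/25, 443/1000)
  'f': [11/25 + 1/100*3/10, 11/25 + 1/100*2/5) = [443/1000, 111/250) <- contains code 887/2000
  'b': [11/25 + 1/100*2/5, 11/25 + 1/100*1/2) = [111/250, 89/200)
  'c': [11/25 + 1/100*1/2, 11/25 + 1/100*1/1) = [89/200, 9/20)
  emit 'f', narrow to [443/1000, 111/250)

Answer: bbf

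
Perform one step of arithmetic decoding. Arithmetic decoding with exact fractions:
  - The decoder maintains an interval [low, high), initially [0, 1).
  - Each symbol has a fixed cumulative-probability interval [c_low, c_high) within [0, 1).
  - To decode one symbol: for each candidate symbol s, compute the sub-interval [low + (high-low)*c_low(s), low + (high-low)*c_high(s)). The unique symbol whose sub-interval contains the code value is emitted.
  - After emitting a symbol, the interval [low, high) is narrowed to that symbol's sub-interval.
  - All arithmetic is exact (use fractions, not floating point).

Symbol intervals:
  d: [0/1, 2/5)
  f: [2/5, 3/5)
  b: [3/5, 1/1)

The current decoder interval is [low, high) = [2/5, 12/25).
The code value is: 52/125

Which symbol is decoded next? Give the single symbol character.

Interval width = high − low = 12/25 − 2/5 = 2/25
Scaled code = (code − low) / width = (52/125 − 2/5) / 2/25 = 1/5
  d: [0/1, 2/5) ← scaled code falls here ✓
  f: [2/5, 3/5) 
  b: [3/5, 1/1) 

Answer: d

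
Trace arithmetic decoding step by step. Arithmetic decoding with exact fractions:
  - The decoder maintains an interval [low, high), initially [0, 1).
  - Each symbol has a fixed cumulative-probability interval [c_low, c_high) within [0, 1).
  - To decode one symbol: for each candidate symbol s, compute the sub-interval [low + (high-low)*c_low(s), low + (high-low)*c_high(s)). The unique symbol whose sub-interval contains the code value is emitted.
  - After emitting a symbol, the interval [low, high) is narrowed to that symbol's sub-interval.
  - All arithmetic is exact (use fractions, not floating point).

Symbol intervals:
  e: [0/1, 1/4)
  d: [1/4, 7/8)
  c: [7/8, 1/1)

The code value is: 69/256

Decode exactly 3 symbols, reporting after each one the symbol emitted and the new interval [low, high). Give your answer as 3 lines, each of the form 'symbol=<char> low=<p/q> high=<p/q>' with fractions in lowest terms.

Answer: symbol=d low=1/4 high=7/8
symbol=e low=1/4 high=13/32
symbol=e low=1/4 high=37/128

Derivation:
Step 1: interval [0/1, 1/1), width = 1/1 - 0/1 = 1/1
  'e': [0/1 + 1/1*0/1, 0/1 + 1/1*1/4) = [0/1, 1/4)
  'd': [0/1 + 1/1*1/4, 0/1 + 1/1*7/8) = [1/4, 7/8) <- contains code 69/256
  'c': [0/1 + 1/1*7/8, 0/1 + 1/1*1/1) = [7/8, 1/1)
  emit 'd', narrow to [1/4, 7/8)
Step 2: interval [1/4, 7/8), width = 7/8 - 1/4 = 5/8
  'e': [1/4 + 5/8*0/1, 1/4 + 5/8*1/4) = [1/4, 13/32) <- contains code 69/256
  'd': [1/4 + 5/8*1/4, 1/4 + 5/8*7/8) = [13/32, 51/64)
  'c': [1/4 + 5/8*7/8, 1/4 + 5/8*1/1) = [51/64, 7/8)
  emit 'e', narrow to [1/4, 13/32)
Step 3: interval [1/4, 13/32), width = 13/32 - 1/4 = 5/32
  'e': [1/4 + 5/32*0/1, 1/4 + 5/32*1/4) = [1/4, 37/128) <- contains code 69/256
  'd': [1/4 + 5/32*1/4, 1/4 + 5/32*7/8) = [37/128, 99/256)
  'c': [1/4 + 5/32*7/8, 1/4 + 5/32*1/1) = [99/256, 13/32)
  emit 'e', narrow to [1/4, 37/128)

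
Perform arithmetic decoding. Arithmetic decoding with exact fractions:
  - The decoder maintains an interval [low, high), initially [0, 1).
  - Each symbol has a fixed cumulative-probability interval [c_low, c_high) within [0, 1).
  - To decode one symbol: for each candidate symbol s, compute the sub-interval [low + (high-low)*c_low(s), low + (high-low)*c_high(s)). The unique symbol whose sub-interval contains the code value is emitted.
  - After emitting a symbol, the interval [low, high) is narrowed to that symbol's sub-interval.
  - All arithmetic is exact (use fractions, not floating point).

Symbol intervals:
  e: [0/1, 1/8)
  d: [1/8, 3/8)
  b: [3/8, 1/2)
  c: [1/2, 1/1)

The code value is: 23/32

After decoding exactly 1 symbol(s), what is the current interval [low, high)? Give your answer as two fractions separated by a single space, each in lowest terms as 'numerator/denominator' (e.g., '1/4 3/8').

Answer: 1/2 1/1

Derivation:
Step 1: interval [0/1, 1/1), width = 1/1 - 0/1 = 1/1
  'e': [0/1 + 1/1*0/1, 0/1 + 1/1*1/8) = [0/1, 1/8)
  'd': [0/1 + 1/1*1/8, 0/1 + 1/1*3/8) = [1/8, 3/8)
  'b': [0/1 + 1/1*3/8, 0/1 + 1/1*1/2) = [3/8, 1/2)
  'c': [0/1 + 1/1*1/2, 0/1 + 1/1*1/1) = [1/2, 1/1) <- contains code 23/32
  emit 'c', narrow to [1/2, 1/1)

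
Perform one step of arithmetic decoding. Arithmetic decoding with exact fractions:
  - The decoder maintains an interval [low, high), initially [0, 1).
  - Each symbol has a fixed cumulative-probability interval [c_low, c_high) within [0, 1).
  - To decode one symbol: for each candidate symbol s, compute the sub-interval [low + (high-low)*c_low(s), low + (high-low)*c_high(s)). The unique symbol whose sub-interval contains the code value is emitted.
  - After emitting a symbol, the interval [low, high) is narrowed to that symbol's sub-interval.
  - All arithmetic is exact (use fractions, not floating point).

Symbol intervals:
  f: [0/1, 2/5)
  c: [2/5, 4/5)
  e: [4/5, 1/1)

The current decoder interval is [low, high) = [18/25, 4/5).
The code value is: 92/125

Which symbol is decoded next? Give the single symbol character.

Interval width = high − low = 4/5 − 18/25 = 2/25
Scaled code = (code − low) / width = (92/125 − 18/25) / 2/25 = 1/5
  f: [0/1, 2/5) ← scaled code falls here ✓
  c: [2/5, 4/5) 
  e: [4/5, 1/1) 

Answer: f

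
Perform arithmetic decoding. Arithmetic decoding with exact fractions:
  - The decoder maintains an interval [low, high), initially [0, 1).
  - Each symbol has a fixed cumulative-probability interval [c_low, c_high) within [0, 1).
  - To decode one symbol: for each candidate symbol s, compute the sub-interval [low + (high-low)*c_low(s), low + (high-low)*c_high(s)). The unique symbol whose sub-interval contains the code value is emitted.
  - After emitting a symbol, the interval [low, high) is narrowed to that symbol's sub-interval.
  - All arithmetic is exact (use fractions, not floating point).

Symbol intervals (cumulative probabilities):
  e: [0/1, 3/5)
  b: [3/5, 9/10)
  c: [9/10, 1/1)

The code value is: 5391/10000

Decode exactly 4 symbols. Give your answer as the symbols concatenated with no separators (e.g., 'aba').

Step 1: interval [0/1, 1/1), width = 1/1 - 0/1 = 1/1
  'e': [0/1 + 1/1*0/1, 0/1 + 1/1*3/5) = [0/1, 3/5) <- contains code 5391/10000
  'b': [0/1 + 1/1*3/5, 0/1 + 1/1*9/10) = [3/5, 9/10)
  'c': [0/1 + 1/1*9/10, 0/1 + 1/1*1/1) = [9/10, 1/1)
  emit 'e', narrow to [0/1, 3/5)
Step 2: interval [0/1, 3/5), width = 3/5 - 0/1 = 3/5
  'e': [0/1 + 3/5*0/1, 0/1 + 3/5*3/5) = [0/1, 9/25)
  'b': [0/1 + 3/5*3/5, 0/1 + 3/5*9/10) = [9/25, 27/50) <- contains code 5391/10000
  'c': [0/1 + 3/5*9/10, 0/1 + 3/5*1/1) = [27/50, 3/5)
  emit 'b', narrow to [9/25, 27/50)
Step 3: interval [9/25, 27/50), width = 27/50 - 9/25 = 9/50
  'e': [9/25 + 9/50*0/1, 9/25 + 9/50*3/5) = [9/25, 117/250)
  'b': [9/25 + 9/50*3/5, 9/25 + 9/50*9/10) = [117/250, 261/500)
  'c': [9/25 + 9/50*9/10, 9/25 + 9/50*1/1) = [261/500, 27/50) <- contains code 5391/10000
  emit 'c', narrow to [261/500, 27/50)
Step 4: interval [261/500, 27/50), width = 27/50 - 261/500 = 9/500
  'e': [261/500 + 9/500*0/1, 261/500 + 9/500*3/5) = [261/500, 333/625)
  'b': [261/500 + 9/500*3/5, 261/500 + 9/500*9/10) = [333/625, 2691/5000)
  'c': [261/500 + 9/500*9/10, 261/500 + 9/500*1/1) = [2691/5000, 27/50) <- contains code 5391/10000
  emit 'c', narrow to [2691/5000, 27/50)

Answer: ebcc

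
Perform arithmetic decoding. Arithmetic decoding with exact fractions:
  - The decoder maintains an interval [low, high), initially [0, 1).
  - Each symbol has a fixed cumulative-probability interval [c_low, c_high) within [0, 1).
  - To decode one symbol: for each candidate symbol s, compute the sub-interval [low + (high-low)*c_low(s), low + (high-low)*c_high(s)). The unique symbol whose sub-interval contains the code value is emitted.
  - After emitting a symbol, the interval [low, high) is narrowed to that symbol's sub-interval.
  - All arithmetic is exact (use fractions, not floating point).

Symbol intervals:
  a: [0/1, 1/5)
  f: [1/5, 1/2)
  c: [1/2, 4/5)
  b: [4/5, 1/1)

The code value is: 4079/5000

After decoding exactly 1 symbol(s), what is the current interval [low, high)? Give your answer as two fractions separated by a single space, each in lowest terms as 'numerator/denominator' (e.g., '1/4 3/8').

Answer: 4/5 1/1

Derivation:
Step 1: interval [0/1, 1/1), width = 1/1 - 0/1 = 1/1
  'a': [0/1 + 1/1*0/1, 0/1 + 1/1*1/5) = [0/1, 1/5)
  'f': [0/1 + 1/1*1/5, 0/1 + 1/1*1/2) = [1/5, 1/2)
  'c': [0/1 + 1/1*1/2, 0/1 + 1/1*4/5) = [1/2, 4/5)
  'b': [0/1 + 1/1*4/5, 0/1 + 1/1*1/1) = [4/5, 1/1) <- contains code 4079/5000
  emit 'b', narrow to [4/5, 1/1)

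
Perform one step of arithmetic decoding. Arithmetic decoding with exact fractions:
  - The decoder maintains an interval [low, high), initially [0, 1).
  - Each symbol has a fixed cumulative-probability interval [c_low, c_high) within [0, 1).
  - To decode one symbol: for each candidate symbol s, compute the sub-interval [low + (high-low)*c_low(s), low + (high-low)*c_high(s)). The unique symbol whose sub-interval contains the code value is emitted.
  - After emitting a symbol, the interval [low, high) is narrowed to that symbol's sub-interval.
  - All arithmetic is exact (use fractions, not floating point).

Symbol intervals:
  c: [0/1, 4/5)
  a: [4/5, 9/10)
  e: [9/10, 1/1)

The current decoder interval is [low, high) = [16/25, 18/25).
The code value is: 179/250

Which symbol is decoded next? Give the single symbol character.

Interval width = high − low = 18/25 − 16/25 = 2/25
Scaled code = (code − low) / width = (179/250 − 16/25) / 2/25 = 19/20
  c: [0/1, 4/5) 
  a: [4/5, 9/10) 
  e: [9/10, 1/1) ← scaled code falls here ✓

Answer: e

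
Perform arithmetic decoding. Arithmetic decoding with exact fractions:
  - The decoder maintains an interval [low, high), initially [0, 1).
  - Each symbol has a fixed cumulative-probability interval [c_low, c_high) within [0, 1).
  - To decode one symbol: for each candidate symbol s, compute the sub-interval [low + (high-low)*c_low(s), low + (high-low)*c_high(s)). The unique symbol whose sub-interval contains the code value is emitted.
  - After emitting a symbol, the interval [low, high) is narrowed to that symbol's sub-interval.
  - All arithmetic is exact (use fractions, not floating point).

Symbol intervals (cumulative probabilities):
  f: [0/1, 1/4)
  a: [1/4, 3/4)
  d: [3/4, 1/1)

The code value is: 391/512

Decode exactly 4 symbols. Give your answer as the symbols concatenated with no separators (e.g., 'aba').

Answer: dffd

Derivation:
Step 1: interval [0/1, 1/1), width = 1/1 - 0/1 = 1/1
  'f': [0/1 + 1/1*0/1, 0/1 + 1/1*1/4) = [0/1, 1/4)
  'a': [0/1 + 1/1*1/4, 0/1 + 1/1*3/4) = [1/4, 3/4)
  'd': [0/1 + 1/1*3/4, 0/1 + 1/1*1/1) = [3/4, 1/1) <- contains code 391/512
  emit 'd', narrow to [3/4, 1/1)
Step 2: interval [3/4, 1/1), width = 1/1 - 3/4 = 1/4
  'f': [3/4 + 1/4*0/1, 3/4 + 1/4*1/4) = [3/4, 13/16) <- contains code 391/512
  'a': [3/4 + 1/4*1/4, 3/4 + 1/4*3/4) = [13/16, 15/16)
  'd': [3/4 + 1/4*3/4, 3/4 + 1/4*1/1) = [15/16, 1/1)
  emit 'f', narrow to [3/4, 13/16)
Step 3: interval [3/4, 13/16), width = 13/16 - 3/4 = 1/16
  'f': [3/4 + 1/16*0/1, 3/4 + 1/16*1/4) = [3/4, 49/64) <- contains code 391/512
  'a': [3/4 + 1/16*1/4, 3/4 + 1/16*3/4) = [49/64, 51/64)
  'd': [3/4 + 1/16*3/4, 3/4 + 1/16*1/1) = [51/64, 13/16)
  emit 'f', narrow to [3/4, 49/64)
Step 4: interval [3/4, 49/64), width = 49/64 - 3/4 = 1/64
  'f': [3/4 + 1/64*0/1, 3/4 + 1/64*1/4) = [3/4, 193/256)
  'a': [3/4 + 1/64*1/4, 3/4 + 1/64*3/4) = [193/256, 195/256)
  'd': [3/4 + 1/64*3/4, 3/4 + 1/64*1/1) = [195/256, 49/64) <- contains code 391/512
  emit 'd', narrow to [195/256, 49/64)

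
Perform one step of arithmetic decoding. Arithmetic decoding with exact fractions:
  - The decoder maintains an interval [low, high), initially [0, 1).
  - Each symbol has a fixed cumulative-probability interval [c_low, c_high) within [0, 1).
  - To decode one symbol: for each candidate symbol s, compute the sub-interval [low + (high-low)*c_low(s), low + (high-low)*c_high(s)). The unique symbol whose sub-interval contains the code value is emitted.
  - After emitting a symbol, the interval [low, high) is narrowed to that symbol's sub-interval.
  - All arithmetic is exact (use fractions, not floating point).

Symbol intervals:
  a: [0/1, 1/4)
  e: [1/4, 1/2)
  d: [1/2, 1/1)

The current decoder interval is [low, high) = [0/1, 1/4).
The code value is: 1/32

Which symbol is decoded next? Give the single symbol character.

Answer: a

Derivation:
Interval width = high − low = 1/4 − 0/1 = 1/4
Scaled code = (code − low) / width = (1/32 − 0/1) / 1/4 = 1/8
  a: [0/1, 1/4) ← scaled code falls here ✓
  e: [1/4, 1/2) 
  d: [1/2, 1/1) 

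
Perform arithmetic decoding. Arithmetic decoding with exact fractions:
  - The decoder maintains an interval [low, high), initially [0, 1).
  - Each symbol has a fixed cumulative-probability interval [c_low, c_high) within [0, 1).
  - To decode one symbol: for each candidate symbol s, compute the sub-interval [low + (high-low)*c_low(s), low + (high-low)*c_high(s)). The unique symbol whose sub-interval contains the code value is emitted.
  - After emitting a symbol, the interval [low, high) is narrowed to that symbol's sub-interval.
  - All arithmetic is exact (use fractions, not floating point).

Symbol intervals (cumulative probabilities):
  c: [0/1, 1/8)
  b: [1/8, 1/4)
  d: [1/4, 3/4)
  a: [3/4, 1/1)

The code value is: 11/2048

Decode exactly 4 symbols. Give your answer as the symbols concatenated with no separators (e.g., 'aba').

Answer: ccdb

Derivation:
Step 1: interval [0/1, 1/1), width = 1/1 - 0/1 = 1/1
  'c': [0/1 + 1/1*0/1, 0/1 + 1/1*1/8) = [0/1, 1/8) <- contains code 11/2048
  'b': [0/1 + 1/1*1/8, 0/1 + 1/1*1/4) = [1/8, 1/4)
  'd': [0/1 + 1/1*1/4, 0/1 + 1/1*3/4) = [1/4, 3/4)
  'a': [0/1 + 1/1*3/4, 0/1 + 1/1*1/1) = [3/4, 1/1)
  emit 'c', narrow to [0/1, 1/8)
Step 2: interval [0/1, 1/8), width = 1/8 - 0/1 = 1/8
  'c': [0/1 + 1/8*0/1, 0/1 + 1/8*1/8) = [0/1, 1/64) <- contains code 11/2048
  'b': [0/1 + 1/8*1/8, 0/1 + 1/8*1/4) = [1/64, 1/32)
  'd': [0/1 + 1/8*1/4, 0/1 + 1/8*3/4) = [1/32, 3/32)
  'a': [0/1 + 1/8*3/4, 0/1 + 1/8*1/1) = [3/32, 1/8)
  emit 'c', narrow to [0/1, 1/64)
Step 3: interval [0/1, 1/64), width = 1/64 - 0/1 = 1/64
  'c': [0/1 + 1/64*0/1, 0/1 + 1/64*1/8) = [0/1, 1/512)
  'b': [0/1 + 1/64*1/8, 0/1 + 1/64*1/4) = [1/512, 1/256)
  'd': [0/1 + 1/64*1/4, 0/1 + 1/64*3/4) = [1/256, 3/256) <- contains code 11/2048
  'a': [0/1 + 1/64*3/4, 0/1 + 1/64*1/1) = [3/256, 1/64)
  emit 'd', narrow to [1/256, 3/256)
Step 4: interval [1/256, 3/256), width = 3/256 - 1/256 = 1/128
  'c': [1/256 + 1/128*0/1, 1/256 + 1/128*1/8) = [1/256, 5/1024)
  'b': [1/256 + 1/128*1/8, 1/256 + 1/128*1/4) = [5/1024, 3/512) <- contains code 11/2048
  'd': [1/256 + 1/128*1/4, 1/256 + 1/128*3/4) = [3/512, 5/512)
  'a': [1/256 + 1/128*3/4, 1/256 + 1/128*1/1) = [5/512, 3/256)
  emit 'b', narrow to [5/1024, 3/512)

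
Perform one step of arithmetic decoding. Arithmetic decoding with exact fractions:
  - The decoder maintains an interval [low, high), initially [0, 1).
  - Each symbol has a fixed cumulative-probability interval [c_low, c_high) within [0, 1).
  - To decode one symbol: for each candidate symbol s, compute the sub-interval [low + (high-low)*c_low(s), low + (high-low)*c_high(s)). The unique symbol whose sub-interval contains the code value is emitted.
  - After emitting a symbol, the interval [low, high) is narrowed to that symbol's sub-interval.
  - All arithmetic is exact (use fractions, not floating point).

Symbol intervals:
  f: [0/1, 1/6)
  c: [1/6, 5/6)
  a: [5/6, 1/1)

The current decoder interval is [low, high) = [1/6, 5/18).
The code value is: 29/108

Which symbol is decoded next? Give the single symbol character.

Interval width = high − low = 5/18 − 1/6 = 1/9
Scaled code = (code − low) / width = (29/108 − 1/6) / 1/9 = 11/12
  f: [0/1, 1/6) 
  c: [1/6, 5/6) 
  a: [5/6, 1/1) ← scaled code falls here ✓

Answer: a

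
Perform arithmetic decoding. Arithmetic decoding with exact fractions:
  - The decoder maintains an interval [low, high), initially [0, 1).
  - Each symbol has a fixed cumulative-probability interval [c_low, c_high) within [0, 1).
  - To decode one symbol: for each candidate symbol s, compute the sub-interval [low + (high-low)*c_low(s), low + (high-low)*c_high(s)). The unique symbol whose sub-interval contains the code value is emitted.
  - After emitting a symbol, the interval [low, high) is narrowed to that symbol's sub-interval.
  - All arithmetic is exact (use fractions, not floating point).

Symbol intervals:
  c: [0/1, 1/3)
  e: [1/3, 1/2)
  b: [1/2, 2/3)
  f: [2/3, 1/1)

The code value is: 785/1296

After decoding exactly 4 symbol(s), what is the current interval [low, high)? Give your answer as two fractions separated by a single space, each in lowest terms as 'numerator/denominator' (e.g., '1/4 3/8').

Step 1: interval [0/1, 1/1), width = 1/1 - 0/1 = 1/1
  'c': [0/1 + 1/1*0/1, 0/1 + 1/1*1/3) = [0/1, 1/3)
  'e': [0/1 + 1/1*1/3, 0/1 + 1/1*1/2) = [1/3, 1/2)
  'b': [0/1 + 1/1*1/2, 0/1 + 1/1*2/3) = [1/2, 2/3) <- contains code 785/1296
  'f': [0/1 + 1/1*2/3, 0/1 + 1/1*1/1) = [2/3, 1/1)
  emit 'b', narrow to [1/2, 2/3)
Step 2: interval [1/2, 2/3), width = 2/3 - 1/2 = 1/6
  'c': [1/2 + 1/6*0/1, 1/2 + 1/6*1/3) = [1/2, 5/9)
  'e': [1/2 + 1/6*1/3, 1/2 + 1/6*1/2) = [5/9, 7/12)
  'b': [1/2 + 1/6*1/2, 1/2 + 1/6*2/3) = [7/12, 11/18) <- contains code 785/1296
  'f': [1/2 + 1/6*2/3, 1/2 + 1/6*1/1) = [11/18, 2/3)
  emit 'b', narrow to [7/12, 11/18)
Step 3: interval [7/12, 11/18), width = 11/18 - 7/12 = 1/36
  'c': [7/12 + 1/36*0/1, 7/12 + 1/36*1/3) = [7/12, 16/27)
  'e': [7/12 + 1/36*1/3, 7/12 + 1/36*1/2) = [16/27, 43/72)
  'b': [7/12 + 1/36*1/2, 7/12 + 1/36*2/3) = [43/72, 65/108)
  'f': [7/12 + 1/36*2/3, 7/12 + 1/36*1/1) = [65/108, 11/18) <- contains code 785/1296
  emit 'f', narrow to [65/108, 11/18)
Step 4: interval [65/108, 11/18), width = 11/18 - 65/108 = 1/108
  'c': [65/108 + 1/108*0/1, 65/108 + 1/108*1/3) = [65/108, 49/81)
  'e': [65/108 + 1/108*1/3, 65/108 + 1/108*1/2) = [49/81, 131/216) <- contains code 785/1296
  'b': [65/108 + 1/108*1/2, 65/108 + 1/108*2/3) = [131/216, 197/324)
  'f': [65/108 + 1/108*2/3, 65/108 + 1/108*1/1) = [197/324, 11/18)
  emit 'e', narrow to [49/81, 131/216)

Answer: 49/81 131/216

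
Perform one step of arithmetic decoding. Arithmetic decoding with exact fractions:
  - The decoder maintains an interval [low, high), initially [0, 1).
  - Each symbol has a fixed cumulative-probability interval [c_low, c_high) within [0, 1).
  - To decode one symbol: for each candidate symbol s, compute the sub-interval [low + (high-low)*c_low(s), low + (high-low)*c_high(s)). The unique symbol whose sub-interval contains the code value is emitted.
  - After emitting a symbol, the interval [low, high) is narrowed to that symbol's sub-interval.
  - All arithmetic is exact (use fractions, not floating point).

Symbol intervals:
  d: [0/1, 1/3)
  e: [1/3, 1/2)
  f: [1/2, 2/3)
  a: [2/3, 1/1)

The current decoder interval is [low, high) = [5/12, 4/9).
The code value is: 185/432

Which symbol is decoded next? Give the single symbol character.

Answer: e

Derivation:
Interval width = high − low = 4/9 − 5/12 = 1/36
Scaled code = (code − low) / width = (185/432 − 5/12) / 1/36 = 5/12
  d: [0/1, 1/3) 
  e: [1/3, 1/2) ← scaled code falls here ✓
  f: [1/2, 2/3) 
  a: [2/3, 1/1) 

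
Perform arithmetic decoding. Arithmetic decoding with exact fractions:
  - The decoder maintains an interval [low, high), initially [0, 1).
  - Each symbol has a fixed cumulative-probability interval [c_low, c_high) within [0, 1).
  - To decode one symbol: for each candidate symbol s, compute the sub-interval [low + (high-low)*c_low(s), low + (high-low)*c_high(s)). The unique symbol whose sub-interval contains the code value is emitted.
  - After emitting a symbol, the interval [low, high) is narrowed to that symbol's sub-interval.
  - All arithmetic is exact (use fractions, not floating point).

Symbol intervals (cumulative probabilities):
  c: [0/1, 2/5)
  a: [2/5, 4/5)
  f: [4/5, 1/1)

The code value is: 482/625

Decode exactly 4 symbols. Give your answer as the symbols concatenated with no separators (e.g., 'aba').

Answer: afaa

Derivation:
Step 1: interval [0/1, 1/1), width = 1/1 - 0/1 = 1/1
  'c': [0/1 + 1/1*0/1, 0/1 + 1/1*2/5) = [0/1, 2/5)
  'a': [0/1 + 1/1*2/5, 0/1 + 1/1*4/5) = [2/5, 4/5) <- contains code 482/625
  'f': [0/1 + 1/1*4/5, 0/1 + 1/1*1/1) = [4/5, 1/1)
  emit 'a', narrow to [2/5, 4/5)
Step 2: interval [2/5, 4/5), width = 4/5 - 2/5 = 2/5
  'c': [2/5 + 2/5*0/1, 2/5 + 2/5*2/5) = [2/5, 14/25)
  'a': [2/5 + 2/5*2/5, 2/5 + 2/5*4/5) = [14/25, 18/25)
  'f': [2/5 + 2/5*4/5, 2/5 + 2/5*1/1) = [18/25, 4/5) <- contains code 482/625
  emit 'f', narrow to [18/25, 4/5)
Step 3: interval [18/25, 4/5), width = 4/5 - 18/25 = 2/25
  'c': [18/25 + 2/25*0/1, 18/25 + 2/25*2/5) = [18/25, 94/125)
  'a': [18/25 + 2/25*2/5, 18/25 + 2/25*4/5) = [94/125, 98/125) <- contains code 482/625
  'f': [18/25 + 2/25*4/5, 18/25 + 2/25*1/1) = [98/125, 4/5)
  emit 'a', narrow to [94/125, 98/125)
Step 4: interval [94/125, 98/125), width = 98/125 - 94/125 = 4/125
  'c': [94/125 + 4/125*0/1, 94/125 + 4/125*2/5) = [94/125, 478/625)
  'a': [94/125 + 4/125*2/5, 94/125 + 4/125*4/5) = [478/625, 486/625) <- contains code 482/625
  'f': [94/125 + 4/125*4/5, 94/125 + 4/125*1/1) = [486/625, 98/125)
  emit 'a', narrow to [478/625, 486/625)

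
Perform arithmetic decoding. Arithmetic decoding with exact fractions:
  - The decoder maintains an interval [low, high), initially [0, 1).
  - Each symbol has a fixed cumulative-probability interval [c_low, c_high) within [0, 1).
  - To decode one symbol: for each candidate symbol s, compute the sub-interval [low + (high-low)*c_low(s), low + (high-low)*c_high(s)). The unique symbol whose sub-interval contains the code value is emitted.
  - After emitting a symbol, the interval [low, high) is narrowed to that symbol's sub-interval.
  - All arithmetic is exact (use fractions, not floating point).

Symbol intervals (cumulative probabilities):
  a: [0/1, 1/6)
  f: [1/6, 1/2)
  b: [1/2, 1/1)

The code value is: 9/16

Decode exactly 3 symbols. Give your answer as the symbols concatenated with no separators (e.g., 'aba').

Step 1: interval [0/1, 1/1), width = 1/1 - 0/1 = 1/1
  'a': [0/1 + 1/1*0/1, 0/1 + 1/1*1/6) = [0/1, 1/6)
  'f': [0/1 + 1/1*1/6, 0/1 + 1/1*1/2) = [1/6, 1/2)
  'b': [0/1 + 1/1*1/2, 0/1 + 1/1*1/1) = [1/2, 1/1) <- contains code 9/16
  emit 'b', narrow to [1/2, 1/1)
Step 2: interval [1/2, 1/1), width = 1/1 - 1/2 = 1/2
  'a': [1/2 + 1/2*0/1, 1/2 + 1/2*1/6) = [1/2, 7/12) <- contains code 9/16
  'f': [1/2 + 1/2*1/6, 1/2 + 1/2*1/2) = [7/12, 3/4)
  'b': [1/2 + 1/2*1/2, 1/2 + 1/2*1/1) = [3/4, 1/1)
  emit 'a', narrow to [1/2, 7/12)
Step 3: interval [1/2, 7/12), width = 7/12 - 1/2 = 1/12
  'a': [1/2 + 1/12*0/1, 1/2 + 1/12*1/6) = [1/2, 37/72)
  'f': [1/2 + 1/12*1/6, 1/2 + 1/12*1/2) = [37/72, 13/24)
  'b': [1/2 + 1/12*1/2, 1/2 + 1/12*1/1) = [13/24, 7/12) <- contains code 9/16
  emit 'b', narrow to [13/24, 7/12)

Answer: bab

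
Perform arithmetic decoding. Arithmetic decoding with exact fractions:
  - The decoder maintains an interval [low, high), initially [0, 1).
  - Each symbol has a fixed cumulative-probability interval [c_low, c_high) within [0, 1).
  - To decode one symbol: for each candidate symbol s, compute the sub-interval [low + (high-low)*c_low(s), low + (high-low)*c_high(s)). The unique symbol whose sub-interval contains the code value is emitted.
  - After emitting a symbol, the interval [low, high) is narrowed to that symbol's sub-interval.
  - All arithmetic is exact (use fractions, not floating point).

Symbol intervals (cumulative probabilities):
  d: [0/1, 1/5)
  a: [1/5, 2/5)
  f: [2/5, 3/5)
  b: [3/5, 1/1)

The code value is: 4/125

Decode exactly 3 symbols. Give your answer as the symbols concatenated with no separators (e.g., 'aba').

Answer: ddb

Derivation:
Step 1: interval [0/1, 1/1), width = 1/1 - 0/1 = 1/1
  'd': [0/1 + 1/1*0/1, 0/1 + 1/1*1/5) = [0/1, 1/5) <- contains code 4/125
  'a': [0/1 + 1/1*1/5, 0/1 + 1/1*2/5) = [1/5, 2/5)
  'f': [0/1 + 1/1*2/5, 0/1 + 1/1*3/5) = [2/5, 3/5)
  'b': [0/1 + 1/1*3/5, 0/1 + 1/1*1/1) = [3/5, 1/1)
  emit 'd', narrow to [0/1, 1/5)
Step 2: interval [0/1, 1/5), width = 1/5 - 0/1 = 1/5
  'd': [0/1 + 1/5*0/1, 0/1 + 1/5*1/5) = [0/1, 1/25) <- contains code 4/125
  'a': [0/1 + 1/5*1/5, 0/1 + 1/5*2/5) = [1/25, 2/25)
  'f': [0/1 + 1/5*2/5, 0/1 + 1/5*3/5) = [2/25, 3/25)
  'b': [0/1 + 1/5*3/5, 0/1 + 1/5*1/1) = [3/25, 1/5)
  emit 'd', narrow to [0/1, 1/25)
Step 3: interval [0/1, 1/25), width = 1/25 - 0/1 = 1/25
  'd': [0/1 + 1/25*0/1, 0/1 + 1/25*1/5) = [0/1, 1/125)
  'a': [0/1 + 1/25*1/5, 0/1 + 1/25*2/5) = [1/125, 2/125)
  'f': [0/1 + 1/25*2/5, 0/1 + 1/25*3/5) = [2/125, 3/125)
  'b': [0/1 + 1/25*3/5, 0/1 + 1/25*1/1) = [3/125, 1/25) <- contains code 4/125
  emit 'b', narrow to [3/125, 1/25)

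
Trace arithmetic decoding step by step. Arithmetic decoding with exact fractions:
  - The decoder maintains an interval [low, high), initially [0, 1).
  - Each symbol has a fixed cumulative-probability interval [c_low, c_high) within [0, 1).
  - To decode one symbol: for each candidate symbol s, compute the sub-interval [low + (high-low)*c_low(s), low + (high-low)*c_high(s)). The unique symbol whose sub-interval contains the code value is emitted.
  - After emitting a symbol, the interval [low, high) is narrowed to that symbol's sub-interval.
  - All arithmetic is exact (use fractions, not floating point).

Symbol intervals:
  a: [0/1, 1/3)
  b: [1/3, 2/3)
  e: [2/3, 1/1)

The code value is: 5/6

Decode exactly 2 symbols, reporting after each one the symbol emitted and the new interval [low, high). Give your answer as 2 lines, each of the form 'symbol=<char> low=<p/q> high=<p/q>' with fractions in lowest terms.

Answer: symbol=e low=2/3 high=1/1
symbol=b low=7/9 high=8/9

Derivation:
Step 1: interval [0/1, 1/1), width = 1/1 - 0/1 = 1/1
  'a': [0/1 + 1/1*0/1, 0/1 + 1/1*1/3) = [0/1, 1/3)
  'b': [0/1 + 1/1*1/3, 0/1 + 1/1*2/3) = [1/3, 2/3)
  'e': [0/1 + 1/1*2/3, 0/1 + 1/1*1/1) = [2/3, 1/1) <- contains code 5/6
  emit 'e', narrow to [2/3, 1/1)
Step 2: interval [2/3, 1/1), width = 1/1 - 2/3 = 1/3
  'a': [2/3 + 1/3*0/1, 2/3 + 1/3*1/3) = [2/3, 7/9)
  'b': [2/3 + 1/3*1/3, 2/3 + 1/3*2/3) = [7/9, 8/9) <- contains code 5/6
  'e': [2/3 + 1/3*2/3, 2/3 + 1/3*1/1) = [8/9, 1/1)
  emit 'b', narrow to [7/9, 8/9)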